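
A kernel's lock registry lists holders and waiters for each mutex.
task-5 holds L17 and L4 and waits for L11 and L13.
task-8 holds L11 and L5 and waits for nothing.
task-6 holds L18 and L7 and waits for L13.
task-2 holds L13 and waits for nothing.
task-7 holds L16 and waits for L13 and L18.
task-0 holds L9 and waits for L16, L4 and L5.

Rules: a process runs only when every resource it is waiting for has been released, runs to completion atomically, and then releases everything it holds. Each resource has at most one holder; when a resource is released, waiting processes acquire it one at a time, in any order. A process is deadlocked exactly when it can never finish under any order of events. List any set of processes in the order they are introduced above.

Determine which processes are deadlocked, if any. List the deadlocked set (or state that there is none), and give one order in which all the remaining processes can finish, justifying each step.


Nothing here is deadlocked.
Key observation: no waiting chain loops back on itself — every chain ends at a process that waits on nothing, so everyone eventually runs.
The rest can finish in the order task-2, task-6, task-7, task-8, task-5, task-0.
Step-by-step check:
  run task-2 (it waits on nothing); releases L13
  task-6 waits on L13 — all released -> runs and releases L18 and L7
  task-7 waits on L13 and L18 — all released -> runs and releases L16
  run task-8 (it waits on nothing); releases L11 and L5
  task-5 waits on L11 and L13 — all released -> runs and releases L17 and L4
  task-0 waits on L16, L4 and L5 — all released -> runs and releases L9


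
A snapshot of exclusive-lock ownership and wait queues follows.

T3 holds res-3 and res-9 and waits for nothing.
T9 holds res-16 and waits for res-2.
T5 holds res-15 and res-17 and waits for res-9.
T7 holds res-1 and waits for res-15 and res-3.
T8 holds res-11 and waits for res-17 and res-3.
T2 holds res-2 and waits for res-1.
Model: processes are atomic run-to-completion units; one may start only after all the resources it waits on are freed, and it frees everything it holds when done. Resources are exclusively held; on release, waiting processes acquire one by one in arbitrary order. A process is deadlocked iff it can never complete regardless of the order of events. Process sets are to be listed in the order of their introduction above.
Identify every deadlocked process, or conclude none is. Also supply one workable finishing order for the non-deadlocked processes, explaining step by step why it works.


The deadlocked set is empty.
Key observation: the waits form no ring: some process can always run, and its releases unblock the others one by one.
The rest can finish in the order T3, T5, T7, T8, T2, T9.
Verifying each step:
  T3 waits on nothing -> runs at once and releases res-3 and res-9
  T5 waits on res-9 — all released -> runs and releases res-15 and res-17
  T7 waits on res-15 and res-3 — all released -> runs and releases res-1
  T8 waits on res-17 and res-3 — all released -> runs and releases res-11
  T2 waits on res-1 — all released -> runs and releases res-2
  T9 waits on res-2 — all released -> runs and releases res-16


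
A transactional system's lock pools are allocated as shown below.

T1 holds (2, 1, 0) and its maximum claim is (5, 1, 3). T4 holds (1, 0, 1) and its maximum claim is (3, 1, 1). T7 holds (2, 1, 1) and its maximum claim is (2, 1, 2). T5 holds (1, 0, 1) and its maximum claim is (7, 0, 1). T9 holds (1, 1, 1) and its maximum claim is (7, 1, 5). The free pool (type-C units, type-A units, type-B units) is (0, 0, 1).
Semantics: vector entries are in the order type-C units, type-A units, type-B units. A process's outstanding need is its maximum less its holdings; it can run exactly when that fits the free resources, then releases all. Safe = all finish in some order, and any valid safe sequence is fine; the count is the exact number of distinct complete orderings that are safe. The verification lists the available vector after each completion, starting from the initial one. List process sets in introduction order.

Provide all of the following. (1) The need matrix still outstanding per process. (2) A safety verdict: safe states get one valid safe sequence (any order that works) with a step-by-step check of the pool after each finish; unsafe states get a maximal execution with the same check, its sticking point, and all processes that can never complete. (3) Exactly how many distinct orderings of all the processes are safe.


(1) Remaining need (order type-C units, type-A units, type-B units):
  T1: (3, 0, 3)
  T4: (2, 1, 0)
  T7: (0, 0, 1)
  T5: (6, 0, 0)
  T9: (6, 0, 4)
(2) The state is UNSAFE.
Key observation: no order helps: past T7, T4, T1, the free pool tops out at (5, 2, 3), below what each blocked process needs in type-C units.
Going as far as possible: T7, T4, T1; after that, nothing fits. Step-by-step check:
  pool = (0, 0, 1)
  T7 needs (0, 0, 1) <= (0, 0, 1) -> finishes; pool += (2, 1, 1) = (2, 1, 2)
  T4 needs (2, 1, 0) <= (2, 1, 2) -> finishes; pool += (1, 0, 1) = (3, 1, 3)
  T1 needs (3, 0, 3) <= (3, 1, 3) -> finishes; pool += (2, 1, 0) = (5, 2, 3)
  T5 still needs (6, 0, 0) but only (5, 2, 3) is free — short on type-C units
  T9 still needs (6, 0, 4) but only (5, 2, 3) is free — short on type-C units and type-B units
Processes that can never finish: T5 and T9.
(3) The exact count: 0 of the possible complete orderings are safe sequences.


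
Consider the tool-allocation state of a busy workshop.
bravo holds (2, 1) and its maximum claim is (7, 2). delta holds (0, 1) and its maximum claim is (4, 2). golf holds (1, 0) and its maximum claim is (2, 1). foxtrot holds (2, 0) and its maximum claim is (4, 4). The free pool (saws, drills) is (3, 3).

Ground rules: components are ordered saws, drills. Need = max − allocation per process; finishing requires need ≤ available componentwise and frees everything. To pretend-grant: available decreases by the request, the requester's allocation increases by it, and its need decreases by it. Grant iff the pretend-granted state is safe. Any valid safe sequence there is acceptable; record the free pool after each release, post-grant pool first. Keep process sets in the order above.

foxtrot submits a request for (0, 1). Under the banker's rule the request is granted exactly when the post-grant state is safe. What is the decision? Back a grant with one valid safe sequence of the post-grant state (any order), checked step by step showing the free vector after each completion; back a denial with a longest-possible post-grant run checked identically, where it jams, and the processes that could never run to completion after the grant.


GRANT. The post-grant state is safe; one safe sequence: golf, delta, foxtrot, bravo.
Key observation: the grant leaves (3, 2) free — enough for golf, whose release restarts the cascade.
Step-by-step check of the post-grant state:
  pool = (3, 2)
  golf: need (1, 1) fits (3, 2); releases (1, 0), pool now (4, 2)
  delta: need (4, 1) fits (4, 2); releases (0, 1), pool now (4, 3)
  foxtrot: need (2, 3) fits (4, 3); releases (2, 1), pool now (6, 4)
  bravo: need (5, 1) fits (6, 4); releases (2, 1), pool now (8, 5)


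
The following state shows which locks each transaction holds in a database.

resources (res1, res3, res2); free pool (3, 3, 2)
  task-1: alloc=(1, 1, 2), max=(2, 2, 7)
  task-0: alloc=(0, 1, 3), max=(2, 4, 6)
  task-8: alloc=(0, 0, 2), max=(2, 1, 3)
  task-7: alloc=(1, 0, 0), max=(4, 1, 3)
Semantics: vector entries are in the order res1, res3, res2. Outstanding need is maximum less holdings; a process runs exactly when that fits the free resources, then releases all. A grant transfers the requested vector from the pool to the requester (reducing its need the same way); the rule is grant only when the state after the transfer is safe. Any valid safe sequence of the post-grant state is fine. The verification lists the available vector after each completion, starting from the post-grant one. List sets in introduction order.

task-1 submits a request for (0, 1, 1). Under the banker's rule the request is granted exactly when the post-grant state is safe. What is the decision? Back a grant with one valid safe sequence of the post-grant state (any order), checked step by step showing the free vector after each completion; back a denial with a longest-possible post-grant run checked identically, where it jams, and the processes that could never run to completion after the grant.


DENY — the pretend-granted state is unsafe.
Key observation: after task-8, task-7 the pool peaks at (4, 2, 3), and each blocked process is short somewhere: task-1 on res2; task-0 on res3.
On the post-grant state, task-8, task-7 is a maximal run — nothing extends it. Check, step by step:
  pool = (3, 2, 1)
  run task-8 (needs (2, 1, 1), free (3, 2, 1)); after release of (0, 0, 2) the pool is (3, 2, 3)
  run task-7 (needs (3, 1, 3), free (3, 2, 3)); after release of (1, 0, 0) the pool is (4, 2, 3)
  task-1 still needs (1, 0, 4) but only (4, 2, 3) is free — short on res2
  task-0 still needs (2, 3, 3) but only (4, 2, 3) is free — short on res3
Post-grant, the permanently blocked set is task-1 and task-0.


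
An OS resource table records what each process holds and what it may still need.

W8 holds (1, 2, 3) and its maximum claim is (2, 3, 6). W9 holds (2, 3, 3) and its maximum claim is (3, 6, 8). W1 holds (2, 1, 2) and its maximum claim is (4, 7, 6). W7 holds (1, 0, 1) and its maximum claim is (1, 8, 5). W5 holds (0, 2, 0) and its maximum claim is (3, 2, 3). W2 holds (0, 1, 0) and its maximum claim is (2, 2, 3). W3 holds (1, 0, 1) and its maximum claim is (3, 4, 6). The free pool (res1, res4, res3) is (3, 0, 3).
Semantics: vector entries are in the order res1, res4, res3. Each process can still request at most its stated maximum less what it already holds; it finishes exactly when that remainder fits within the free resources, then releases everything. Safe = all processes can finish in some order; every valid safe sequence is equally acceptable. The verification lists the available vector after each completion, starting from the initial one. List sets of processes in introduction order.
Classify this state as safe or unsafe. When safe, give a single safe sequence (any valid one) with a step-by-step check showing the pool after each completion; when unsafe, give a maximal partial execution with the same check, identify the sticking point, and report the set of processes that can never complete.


SAFE, for example via the order W5, W8, W9, W2, W1, W7, W3.
Key observation: W5 is the earliest step where a requested resource binds exactly: need (3, 0, 3), pool (3, 0, 3) at its turn.
Walking it through:
  pool = (3, 0, 3)
  run W5 (needs (3, 0, 3), free (3, 0, 3)); after release of (0, 2, 0) the pool is (3, 2, 3)
  run W8 (needs (1, 1, 3), free (3, 2, 3)); after release of (1, 2, 3) the pool is (4, 4, 6)
  run W9 (needs (1, 3, 5), free (4, 4, 6)); after release of (2, 3, 3) the pool is (6, 7, 9)
  run W2 (needs (2, 1, 3), free (6, 7, 9)); after release of (0, 1, 0) the pool is (6, 8, 9)
  run W1 (needs (2, 6, 4), free (6, 8, 9)); after release of (2, 1, 2) the pool is (8, 9, 11)
  run W7 (needs (0, 8, 4), free (8, 9, 11)); after release of (1, 0, 1) the pool is (9, 9, 12)
  run W3 (needs (2, 4, 5), free (9, 9, 12)); after release of (1, 0, 1) the pool is (10, 9, 13)


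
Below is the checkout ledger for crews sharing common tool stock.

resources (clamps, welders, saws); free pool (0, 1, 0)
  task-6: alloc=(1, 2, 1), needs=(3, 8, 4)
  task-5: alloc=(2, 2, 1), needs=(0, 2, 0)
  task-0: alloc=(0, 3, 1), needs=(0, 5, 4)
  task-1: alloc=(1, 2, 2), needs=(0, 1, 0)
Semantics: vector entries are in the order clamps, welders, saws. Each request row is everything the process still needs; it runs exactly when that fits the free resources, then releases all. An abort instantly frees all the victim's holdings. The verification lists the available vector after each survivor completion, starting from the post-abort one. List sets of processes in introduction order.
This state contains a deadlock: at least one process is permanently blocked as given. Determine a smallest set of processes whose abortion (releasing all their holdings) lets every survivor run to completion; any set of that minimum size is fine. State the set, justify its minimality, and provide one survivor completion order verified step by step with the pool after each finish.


The answer: abort task-6.
Key observation: task-0 could never have finished before the abort; with (1, 2, 1) returned by task-6, it fits at step 3.
No smaller set exists: with zero aborts the deadlock remains.
Survivors finish in the order: task-1, task-5, task-0. Verifying each step (pool after the aborts first):
  pool = (1, 3, 1)
  task-1: need (0, 1, 0) fits (1, 3, 1); releases (1, 2, 2), pool now (2, 5, 3)
  task-5: need (0, 2, 0) fits (2, 5, 3); releases (2, 2, 1), pool now (4, 7, 4)
  task-0: need (0, 5, 4) fits (4, 7, 4); releases (0, 3, 1), pool now (4, 10, 5)


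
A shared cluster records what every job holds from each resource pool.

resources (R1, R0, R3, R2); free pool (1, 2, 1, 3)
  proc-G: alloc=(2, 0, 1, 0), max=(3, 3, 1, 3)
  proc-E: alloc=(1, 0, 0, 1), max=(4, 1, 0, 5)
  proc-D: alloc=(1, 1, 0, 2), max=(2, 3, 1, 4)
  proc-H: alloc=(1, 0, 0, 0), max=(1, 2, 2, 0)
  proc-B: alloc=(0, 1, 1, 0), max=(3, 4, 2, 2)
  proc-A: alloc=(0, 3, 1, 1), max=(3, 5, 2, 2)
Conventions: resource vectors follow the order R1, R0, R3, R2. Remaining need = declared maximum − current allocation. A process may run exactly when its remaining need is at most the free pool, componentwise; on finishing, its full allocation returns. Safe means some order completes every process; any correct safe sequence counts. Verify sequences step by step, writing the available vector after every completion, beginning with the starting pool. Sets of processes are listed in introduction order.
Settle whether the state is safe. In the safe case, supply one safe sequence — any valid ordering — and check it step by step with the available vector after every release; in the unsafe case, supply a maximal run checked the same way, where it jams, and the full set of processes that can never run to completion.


SAFE, for example via the order proc-D, proc-G, proc-E, proc-A, proc-B, proc-H.
Key observation: the order's first zero-slack moment is proc-D ((1, 2, 1, 2) needed, (1, 2, 1, 3) free — a requested resource with nothing to spare).
Step-by-step check:
  pool = (1, 2, 1, 3)
  proc-D: need (1, 2, 1, 2) fits (1, 2, 1, 3); releases (1, 1, 0, 2), pool now (2, 3, 1, 5)
  proc-G: need (1, 3, 0, 3) fits (2, 3, 1, 5); releases (2, 0, 1, 0), pool now (4, 3, 2, 5)
  proc-E: need (3, 1, 0, 4) fits (4, 3, 2, 5); releases (1, 0, 0, 1), pool now (5, 3, 2, 6)
  proc-A: need (3, 2, 1, 1) fits (5, 3, 2, 6); releases (0, 3, 1, 1), pool now (5, 6, 3, 7)
  proc-B: need (3, 3, 1, 2) fits (5, 6, 3, 7); releases (0, 1, 1, 0), pool now (5, 7, 4, 7)
  proc-H: need (0, 2, 2, 0) fits (5, 7, 4, 7); releases (1, 0, 0, 0), pool now (6, 7, 4, 7)


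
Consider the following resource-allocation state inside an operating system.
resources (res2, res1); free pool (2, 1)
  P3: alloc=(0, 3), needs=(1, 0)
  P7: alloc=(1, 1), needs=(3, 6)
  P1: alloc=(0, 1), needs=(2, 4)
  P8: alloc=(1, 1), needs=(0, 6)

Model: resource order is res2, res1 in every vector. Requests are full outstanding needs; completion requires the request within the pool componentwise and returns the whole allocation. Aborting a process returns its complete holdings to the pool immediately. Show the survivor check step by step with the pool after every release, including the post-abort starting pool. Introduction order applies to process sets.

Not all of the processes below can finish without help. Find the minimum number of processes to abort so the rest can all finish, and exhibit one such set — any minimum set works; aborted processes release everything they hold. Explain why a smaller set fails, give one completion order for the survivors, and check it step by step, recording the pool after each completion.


The answer: abort P7.
Key observation: aborting P7 returns (1, 1), and P8 — hopeless before — runs at step 3 with the returned capacity in the pool.
Why nothing smaller works: aborting no one leaves the state deadlocked as given.
Survivors finish in the order: P3, P1, P8. Check, step by step (pool after the aborts first):
  pool = (3, 2)
  P3 needs (1, 0) <= (3, 2) -> finishes; pool += (0, 3) = (3, 5)
  P1 needs (2, 4) <= (3, 5) -> finishes; pool += (0, 1) = (3, 6)
  P8 needs (0, 6) <= (3, 6) -> finishes; pool += (1, 1) = (4, 7)


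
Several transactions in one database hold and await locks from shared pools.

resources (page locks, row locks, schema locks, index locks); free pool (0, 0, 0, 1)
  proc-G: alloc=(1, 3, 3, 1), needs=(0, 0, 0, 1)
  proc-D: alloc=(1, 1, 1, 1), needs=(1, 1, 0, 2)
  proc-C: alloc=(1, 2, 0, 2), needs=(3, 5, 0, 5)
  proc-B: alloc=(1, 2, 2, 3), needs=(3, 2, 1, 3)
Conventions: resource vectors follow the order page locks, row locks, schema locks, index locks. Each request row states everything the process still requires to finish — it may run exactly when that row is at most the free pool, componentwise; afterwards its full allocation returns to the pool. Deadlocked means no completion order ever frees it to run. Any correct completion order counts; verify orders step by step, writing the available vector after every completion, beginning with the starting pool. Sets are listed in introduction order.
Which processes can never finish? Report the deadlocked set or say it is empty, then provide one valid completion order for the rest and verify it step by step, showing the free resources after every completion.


The deadlocked set is proc-C and proc-B.
Key observation: once proc-G, proc-D finish, the pool peaks at (2, 4, 4, 3) — and every remaining process still needs more page locks than that.
A valid finishing order for the others: proc-G, proc-D. Check, step by step:
  pool = (0, 0, 0, 1)
  proc-G needs (0, 0, 0, 1) <= (0, 0, 0, 1) -> finishes; pool += (1, 3, 3, 1) = (1, 3, 3, 2)
  proc-D needs (1, 1, 0, 2) <= (1, 3, 3, 2) -> finishes; pool += (1, 1, 1, 1) = (2, 4, 4, 3)
The blocked processes can never fit:
  proc-C still needs (3, 5, 0, 5) but only (2, 4, 4, 3) is free — short on page locks, row locks and index locks
  proc-B still needs (3, 2, 1, 3) but only (2, 4, 4, 3) is free — short on page locks


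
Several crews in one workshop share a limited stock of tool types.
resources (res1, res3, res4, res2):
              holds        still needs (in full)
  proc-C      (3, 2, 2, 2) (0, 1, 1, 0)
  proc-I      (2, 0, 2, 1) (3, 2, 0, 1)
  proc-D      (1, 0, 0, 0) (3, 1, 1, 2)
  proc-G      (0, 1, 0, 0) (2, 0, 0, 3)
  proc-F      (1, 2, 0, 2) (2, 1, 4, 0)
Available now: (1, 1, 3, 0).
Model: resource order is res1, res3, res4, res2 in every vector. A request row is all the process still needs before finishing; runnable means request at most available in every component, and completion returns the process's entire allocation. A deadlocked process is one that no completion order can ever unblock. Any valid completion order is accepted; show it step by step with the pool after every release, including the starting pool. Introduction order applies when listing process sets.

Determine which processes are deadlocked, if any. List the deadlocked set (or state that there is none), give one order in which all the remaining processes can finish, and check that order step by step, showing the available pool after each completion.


The deadlocked set is empty.
Key observation: starting with proc-C, each completion frees enough for the next — no one is permanently blocked.
A valid finishing order for the others: proc-C, proc-D, proc-F, proc-I, proc-G. Step-by-step check:
  pool = (1, 1, 3, 0)
  proc-C: need (0, 1, 1, 0) fits (1, 1, 3, 0); releases (3, 2, 2, 2), pool now (4, 3, 5, 2)
  proc-D: need (3, 1, 1, 2) fits (4, 3, 5, 2); releases (1, 0, 0, 0), pool now (5, 3, 5, 2)
  proc-F: need (2, 1, 4, 0) fits (5, 3, 5, 2); releases (1, 2, 0, 2), pool now (6, 5, 5, 4)
  proc-I: need (3, 2, 0, 1) fits (6, 5, 5, 4); releases (2, 0, 2, 1), pool now (8, 5, 7, 5)
  proc-G: need (2, 0, 0, 3) fits (8, 5, 7, 5); releases (0, 1, 0, 0), pool now (8, 6, 7, 5)


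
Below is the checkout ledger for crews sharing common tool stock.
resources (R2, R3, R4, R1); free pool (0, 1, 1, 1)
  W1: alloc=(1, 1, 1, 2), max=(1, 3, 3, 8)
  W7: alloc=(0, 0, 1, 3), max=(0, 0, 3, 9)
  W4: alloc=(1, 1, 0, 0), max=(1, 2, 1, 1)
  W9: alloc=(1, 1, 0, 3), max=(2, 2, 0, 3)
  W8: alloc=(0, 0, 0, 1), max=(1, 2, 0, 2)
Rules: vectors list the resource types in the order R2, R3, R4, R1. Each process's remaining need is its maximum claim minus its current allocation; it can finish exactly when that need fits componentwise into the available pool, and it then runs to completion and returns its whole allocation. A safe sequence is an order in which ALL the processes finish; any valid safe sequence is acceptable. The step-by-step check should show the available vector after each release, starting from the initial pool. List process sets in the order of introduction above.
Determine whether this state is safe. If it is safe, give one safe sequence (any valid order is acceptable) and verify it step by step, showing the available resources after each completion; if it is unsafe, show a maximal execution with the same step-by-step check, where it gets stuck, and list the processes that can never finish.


The state is UNSAFE.
Key observation: R4 is the bottleneck — with W4, W8, W9 done the pool holds (2, 3, 1, 5), short of every remaining need.
Going as far as possible: W4, W8, W9; after that, nothing fits. Verifying each step:
  pool = (0, 1, 1, 1)
  W4 needs (0, 1, 1, 1) <= (0, 1, 1, 1) -> finishes; pool += (1, 1, 0, 0) = (1, 2, 1, 1)
  W8 needs (1, 2, 0, 1) <= (1, 2, 1, 1) -> finishes; pool += (0, 0, 0, 1) = (1, 2, 1, 2)
  W9 needs (1, 1, 0, 0) <= (1, 2, 1, 2) -> finishes; pool += (1, 1, 0, 3) = (2, 3, 1, 5)
  blocked: W1 wants (0, 2, 2, 6), pool (2, 3, 1, 5) — not enough R4 and R1
  blocked: W7 wants (0, 0, 2, 6), pool (2, 3, 1, 5) — not enough R4 and R1
Processes that can never finish: W1 and W7.


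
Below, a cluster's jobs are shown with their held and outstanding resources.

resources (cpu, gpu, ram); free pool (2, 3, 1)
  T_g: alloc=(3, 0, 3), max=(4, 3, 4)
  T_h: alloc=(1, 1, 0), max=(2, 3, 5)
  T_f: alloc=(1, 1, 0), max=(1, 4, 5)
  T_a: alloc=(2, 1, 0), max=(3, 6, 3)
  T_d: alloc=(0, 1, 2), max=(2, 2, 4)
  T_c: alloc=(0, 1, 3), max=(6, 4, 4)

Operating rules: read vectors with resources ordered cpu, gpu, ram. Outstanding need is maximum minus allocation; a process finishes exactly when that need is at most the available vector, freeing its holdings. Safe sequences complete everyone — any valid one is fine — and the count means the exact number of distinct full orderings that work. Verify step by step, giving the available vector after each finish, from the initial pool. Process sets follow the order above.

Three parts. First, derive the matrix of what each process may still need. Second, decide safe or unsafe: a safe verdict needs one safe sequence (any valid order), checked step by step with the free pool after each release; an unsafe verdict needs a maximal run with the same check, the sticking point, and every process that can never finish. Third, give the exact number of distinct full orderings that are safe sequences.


(1) Need matrix, components ordered cpu, gpu, ram:
  T_g: (1, 3, 1)
  T_h: (1, 2, 5)
  T_f: (0, 3, 5)
  T_a: (1, 5, 3)
  T_d: (2, 1, 2)
  T_c: (6, 3, 1)
(2) SAFE — a valid safe sequence is T_g, T_d, T_h, T_a, T_f, T_c.
Key observation: T_g marks the first exact bind of the order: its need (1, 3, 1) fits the free (2, 3, 1) with zero slack on a requested resource.
Check, step by step:
  pool = (2, 3, 1)
  T_g needs (1, 3, 1) <= (2, 3, 1) -> finishes; pool += (3, 0, 3) = (5, 3, 4)
  T_d needs (2, 1, 2) <= (5, 3, 4) -> finishes; pool += (0, 1, 2) = (5, 4, 6)
  T_h needs (1, 2, 5) <= (5, 4, 6) -> finishes; pool += (1, 1, 0) = (6, 5, 6)
  T_a needs (1, 5, 3) <= (6, 5, 6) -> finishes; pool += (2, 1, 0) = (8, 6, 6)
  T_f needs (0, 3, 5) <= (8, 6, 6) -> finishes; pool += (1, 1, 0) = (9, 7, 6)
  T_c needs (6, 3, 1) <= (9, 7, 6) -> finishes; pool += (0, 1, 3) = (9, 8, 9)
(3) Precisely 12 of the possible complete orderings are safe sequences.


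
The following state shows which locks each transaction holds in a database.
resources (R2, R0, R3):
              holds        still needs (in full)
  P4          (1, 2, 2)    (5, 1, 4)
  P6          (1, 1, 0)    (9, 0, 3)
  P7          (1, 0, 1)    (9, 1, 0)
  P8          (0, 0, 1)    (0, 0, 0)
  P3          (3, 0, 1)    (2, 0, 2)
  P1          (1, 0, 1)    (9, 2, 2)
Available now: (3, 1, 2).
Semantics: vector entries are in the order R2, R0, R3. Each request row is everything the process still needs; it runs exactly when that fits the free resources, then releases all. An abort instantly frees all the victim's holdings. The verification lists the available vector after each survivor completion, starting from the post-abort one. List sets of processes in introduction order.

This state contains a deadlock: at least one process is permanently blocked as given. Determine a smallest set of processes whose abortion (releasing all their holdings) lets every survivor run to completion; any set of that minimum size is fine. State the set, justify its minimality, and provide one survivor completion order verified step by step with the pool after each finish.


Minimum abort set: P6 and P7.
Key observation: the returned (2, 1, 1) from P6 and P7 is what brings P1 — unrunnable before, under any order — into play at step 3.
Why nothing smaller works — every single abort fails: P4 alone leaves P6 blocked (short on R2); P6 alone leaves P7 blocked (short on R2); P7 alone leaves P6 blocked (short on R2); P8 alone leaves P6 blocked (short on R2); P3 alone leaves P6 blocked (short on R2); P1 alone leaves P6 blocked (short on R2).
The survivors complete as P3, P4, P1, P8. Step-by-step check (starting from the post-abort pool):
  pool = (5, 2, 3)
  run P3 (needs (2, 0, 2), free (5, 2, 3)); after release of (3, 0, 1) the pool is (8, 2, 4)
  run P4 (needs (5, 1, 4), free (8, 2, 4)); after release of (1, 2, 2) the pool is (9, 4, 6)
  run P1 (needs (9, 2, 2), free (9, 4, 6)); after release of (1, 0, 1) the pool is (10, 4, 7)
  run P8 (needs (0, 0, 0), free (10, 4, 7)); after release of (0, 0, 1) the pool is (10, 4, 8)


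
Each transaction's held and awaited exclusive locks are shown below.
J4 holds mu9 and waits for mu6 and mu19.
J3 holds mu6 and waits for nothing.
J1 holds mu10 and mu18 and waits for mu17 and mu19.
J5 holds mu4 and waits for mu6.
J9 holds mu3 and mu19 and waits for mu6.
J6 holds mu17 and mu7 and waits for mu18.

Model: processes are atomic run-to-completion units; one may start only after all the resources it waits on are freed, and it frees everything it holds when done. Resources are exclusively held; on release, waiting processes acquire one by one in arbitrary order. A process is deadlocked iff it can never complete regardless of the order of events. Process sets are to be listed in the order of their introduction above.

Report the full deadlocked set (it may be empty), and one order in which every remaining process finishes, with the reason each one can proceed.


The deadlocked set is J1 and J6.
Key observation: the knot is the closed ring of waits J1 -> J6 -> J1; no other process is dragged down with it.
A valid finishing order for the others: J3, J9, J4, J5.
Verifying each step:
  J3: no waits; runs immediately, freeing mu6
  run J9 (all its waits — mu6 — are resolved); releases mu3 and mu19
  run J4 (all its waits — mu6 and mu19 — are resolved); releases mu9
  run J5 (all its waits — mu6 — are resolved); releases mu4


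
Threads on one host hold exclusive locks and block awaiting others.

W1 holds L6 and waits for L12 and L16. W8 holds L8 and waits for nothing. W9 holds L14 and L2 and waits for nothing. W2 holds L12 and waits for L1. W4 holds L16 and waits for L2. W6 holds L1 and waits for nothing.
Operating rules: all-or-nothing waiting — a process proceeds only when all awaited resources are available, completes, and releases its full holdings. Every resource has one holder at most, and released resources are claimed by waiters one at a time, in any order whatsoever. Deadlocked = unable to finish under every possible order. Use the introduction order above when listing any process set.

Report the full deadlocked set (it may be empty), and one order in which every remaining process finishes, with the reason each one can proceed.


The deadlocked set is empty.
Key observation: every chain of waits terminates; starting from the processes that wait on nothing, all the rest unlock in turn.
The rest can finish in the order W6, W9, W8, W2, W4, W1.
Verifying each step:
  W6 waits on nothing -> runs at once and releases L1
  W9 waits on nothing -> runs at once and releases L14 and L2
  W8 waits on nothing -> runs at once and releases L8
  W2 waits on L1 — all released -> runs and releases L12
  W4 waits on L2 — all released -> runs and releases L16
  W1 waits on L12 and L16 — all released -> runs and releases L6


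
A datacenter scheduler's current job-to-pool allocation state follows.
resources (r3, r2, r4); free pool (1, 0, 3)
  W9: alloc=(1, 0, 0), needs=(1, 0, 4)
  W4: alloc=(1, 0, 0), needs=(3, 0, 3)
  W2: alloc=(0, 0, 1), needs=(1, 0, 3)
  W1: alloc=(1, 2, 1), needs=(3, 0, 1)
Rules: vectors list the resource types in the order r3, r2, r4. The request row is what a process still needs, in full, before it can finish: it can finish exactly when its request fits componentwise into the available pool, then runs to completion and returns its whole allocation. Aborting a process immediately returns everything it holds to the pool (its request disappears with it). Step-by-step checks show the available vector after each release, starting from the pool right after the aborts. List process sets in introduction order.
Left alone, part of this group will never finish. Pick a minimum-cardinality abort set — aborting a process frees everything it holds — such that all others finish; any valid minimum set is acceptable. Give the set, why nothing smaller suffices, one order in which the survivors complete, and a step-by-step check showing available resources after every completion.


Minimum abort set: W4.
Key observation: before aborting W4, W1 was permanently blocked — no order could ever run it; afterwards it completes at step 3.
Minimality: the empty abort set fails — the state is deadlocked as it stands.
The survivors complete as W2, W9, W1. Check, step by step (starting from the post-abort pool):
  pool = (2, 0, 3)
  W2: need (1, 0, 3) fits (2, 0, 3); releases (0, 0, 1), pool now (2, 0, 4)
  W9: need (1, 0, 4) fits (2, 0, 4); releases (1, 0, 0), pool now (3, 0, 4)
  W1: need (3, 0, 1) fits (3, 0, 4); releases (1, 2, 1), pool now (4, 2, 5)


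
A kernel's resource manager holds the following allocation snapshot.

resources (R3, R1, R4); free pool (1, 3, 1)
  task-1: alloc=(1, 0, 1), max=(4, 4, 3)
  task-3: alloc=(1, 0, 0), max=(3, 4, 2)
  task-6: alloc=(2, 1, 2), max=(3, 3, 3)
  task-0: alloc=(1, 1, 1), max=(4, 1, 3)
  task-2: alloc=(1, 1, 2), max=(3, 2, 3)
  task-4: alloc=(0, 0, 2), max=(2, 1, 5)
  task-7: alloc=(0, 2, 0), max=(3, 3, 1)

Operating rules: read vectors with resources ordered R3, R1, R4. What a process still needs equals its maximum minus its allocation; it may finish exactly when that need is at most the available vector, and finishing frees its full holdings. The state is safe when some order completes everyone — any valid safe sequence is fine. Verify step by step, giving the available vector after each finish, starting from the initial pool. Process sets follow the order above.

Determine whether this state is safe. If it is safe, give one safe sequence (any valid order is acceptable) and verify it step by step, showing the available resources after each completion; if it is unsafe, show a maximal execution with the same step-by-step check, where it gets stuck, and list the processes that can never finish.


SAFE — a valid safe sequence is task-6, task-1, task-4, task-3, task-2, task-7, task-0.
Key observation: at task-6 the run first touches a limit — (1, 2, 1) against (1, 3, 1), exact on a resource it actually requests.
Step-by-step check:
  pool = (1, 3, 1)
  run task-6 (needs (1, 2, 1), free (1, 3, 1)); after release of (2, 1, 2) the pool is (3, 4, 3)
  run task-1 (needs (3, 4, 2), free (3, 4, 3)); after release of (1, 0, 1) the pool is (4, 4, 4)
  run task-4 (needs (2, 1, 3), free (4, 4, 4)); after release of (0, 0, 2) the pool is (4, 4, 6)
  run task-3 (needs (2, 4, 2), free (4, 4, 6)); after release of (1, 0, 0) the pool is (5, 4, 6)
  run task-2 (needs (2, 1, 1), free (5, 4, 6)); after release of (1, 1, 2) the pool is (6, 5, 8)
  run task-7 (needs (3, 1, 1), free (6, 5, 8)); after release of (0, 2, 0) the pool is (6, 7, 8)
  run task-0 (needs (3, 0, 2), free (6, 7, 8)); after release of (1, 1, 1) the pool is (7, 8, 9)


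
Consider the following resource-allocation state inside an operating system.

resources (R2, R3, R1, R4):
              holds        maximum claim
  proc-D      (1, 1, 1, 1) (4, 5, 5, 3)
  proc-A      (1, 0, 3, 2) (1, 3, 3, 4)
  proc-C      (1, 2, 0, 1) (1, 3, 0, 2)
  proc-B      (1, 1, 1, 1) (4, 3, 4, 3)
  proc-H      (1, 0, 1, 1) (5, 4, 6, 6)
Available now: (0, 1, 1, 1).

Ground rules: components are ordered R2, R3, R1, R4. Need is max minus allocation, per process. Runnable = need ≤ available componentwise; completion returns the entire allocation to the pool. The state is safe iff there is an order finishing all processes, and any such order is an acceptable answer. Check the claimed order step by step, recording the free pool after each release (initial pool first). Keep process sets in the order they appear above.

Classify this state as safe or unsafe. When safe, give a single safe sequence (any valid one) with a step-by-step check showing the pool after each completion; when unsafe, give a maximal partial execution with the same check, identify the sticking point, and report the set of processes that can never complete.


UNSAFE — no complete ordering exists.
Key observation: once proc-C, proc-A finish, the pool peaks at (2, 3, 4, 4) — and every remaining process still needs more R2 than that.
The run proc-C, proc-A cannot be extended any further. Verifying each step:
  pool = (0, 1, 1, 1)
  proc-C: need (0, 1, 0, 1) fits (0, 1, 1, 1); releases (1, 2, 0, 1), pool now (1, 3, 1, 2)
  proc-A: need (0, 3, 0, 2) fits (1, 3, 1, 2); releases (1, 0, 3, 2), pool now (2, 3, 4, 4)
  proc-D cannot run: need (3, 4, 4, 2) vs free (2, 3, 4, 4) (insufficient R2 and R3)
  proc-B cannot run: need (3, 2, 3, 2) vs free (2, 3, 4, 4) (insufficient R2)
  proc-H cannot run: need (4, 4, 5, 5) vs free (2, 3, 4, 4) (insufficient R2, R3, R1 and R4)
Permanently blocked: proc-D, proc-B and proc-H.


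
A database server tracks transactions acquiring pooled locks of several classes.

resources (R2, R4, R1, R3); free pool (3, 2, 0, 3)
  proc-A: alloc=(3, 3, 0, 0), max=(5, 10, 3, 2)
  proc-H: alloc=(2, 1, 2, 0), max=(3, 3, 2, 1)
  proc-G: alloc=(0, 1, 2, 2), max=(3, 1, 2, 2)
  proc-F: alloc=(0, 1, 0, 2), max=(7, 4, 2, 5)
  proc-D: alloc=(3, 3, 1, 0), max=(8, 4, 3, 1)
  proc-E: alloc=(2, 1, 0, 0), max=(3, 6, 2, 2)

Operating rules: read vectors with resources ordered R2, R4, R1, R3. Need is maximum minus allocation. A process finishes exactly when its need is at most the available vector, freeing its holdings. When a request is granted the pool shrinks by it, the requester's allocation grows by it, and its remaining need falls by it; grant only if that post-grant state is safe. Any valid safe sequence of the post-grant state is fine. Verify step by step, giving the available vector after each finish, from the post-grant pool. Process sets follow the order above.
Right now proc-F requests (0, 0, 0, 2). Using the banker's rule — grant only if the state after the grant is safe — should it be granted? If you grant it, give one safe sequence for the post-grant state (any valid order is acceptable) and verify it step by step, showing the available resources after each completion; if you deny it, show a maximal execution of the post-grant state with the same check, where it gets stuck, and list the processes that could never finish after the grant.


GRANT: granting preserves safety; a valid post-grant sequence is proc-G, proc-H, proc-D, proc-A, proc-F, proc-E.
Key observation: granting shrinks the pool to (3, 2, 0, 1), yet proc-G still fits and the chain goes through.
Check on the post-grant state, step by step:
  pool = (3, 2, 0, 1)
  proc-G needs (3, 0, 0, 0) <= (3, 2, 0, 1) -> finishes; pool += (0, 1, 2, 2) = (3, 3, 2, 3)
  proc-H needs (1, 2, 0, 1) <= (3, 3, 2, 3) -> finishes; pool += (2, 1, 2, 0) = (5, 4, 4, 3)
  proc-D needs (5, 1, 2, 1) <= (5, 4, 4, 3) -> finishes; pool += (3, 3, 1, 0) = (8, 7, 5, 3)
  proc-A needs (2, 7, 3, 2) <= (8, 7, 5, 3) -> finishes; pool += (3, 3, 0, 0) = (11, 10, 5, 3)
  proc-F needs (7, 3, 2, 1) <= (11, 10, 5, 3) -> finishes; pool += (0, 1, 0, 4) = (11, 11, 5, 7)
  proc-E needs (1, 5, 2, 2) <= (11, 11, 5, 7) -> finishes; pool += (2, 1, 0, 0) = (13, 12, 5, 7)


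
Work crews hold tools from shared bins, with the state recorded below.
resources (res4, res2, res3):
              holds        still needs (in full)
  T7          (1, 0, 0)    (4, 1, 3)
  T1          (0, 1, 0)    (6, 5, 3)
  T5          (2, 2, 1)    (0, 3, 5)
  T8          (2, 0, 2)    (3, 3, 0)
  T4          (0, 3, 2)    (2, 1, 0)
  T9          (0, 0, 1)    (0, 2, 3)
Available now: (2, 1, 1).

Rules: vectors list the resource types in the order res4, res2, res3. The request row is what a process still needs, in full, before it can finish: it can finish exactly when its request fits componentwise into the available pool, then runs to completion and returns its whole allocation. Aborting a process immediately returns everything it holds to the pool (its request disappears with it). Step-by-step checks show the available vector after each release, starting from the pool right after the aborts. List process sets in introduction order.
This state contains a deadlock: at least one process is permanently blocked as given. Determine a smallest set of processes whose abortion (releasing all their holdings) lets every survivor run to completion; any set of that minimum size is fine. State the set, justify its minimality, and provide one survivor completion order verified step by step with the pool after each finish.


The answer: abort T8.
Key observation: T7 had no path to completion before; after the abort of T8 ((2, 0, 2) returned), step 2 is where it fits.
Why nothing smaller works: aborting no one leaves the state deadlocked as given.
One survivor order: T4, T7, T5, T9, T1. Walking it through (post-abort pool first):
  pool = (4, 1, 3)
  T4 needs (2, 1, 0) <= (4, 1, 3) -> finishes; pool += (0, 3, 2) = (4, 4, 5)
  T7 needs (4, 1, 3) <= (4, 4, 5) -> finishes; pool += (1, 0, 0) = (5, 4, 5)
  T5 needs (0, 3, 5) <= (5, 4, 5) -> finishes; pool += (2, 2, 1) = (7, 6, 6)
  T9 needs (0, 2, 3) <= (7, 6, 6) -> finishes; pool += (0, 0, 1) = (7, 6, 7)
  T1 needs (6, 5, 3) <= (7, 6, 7) -> finishes; pool += (0, 1, 0) = (7, 7, 7)


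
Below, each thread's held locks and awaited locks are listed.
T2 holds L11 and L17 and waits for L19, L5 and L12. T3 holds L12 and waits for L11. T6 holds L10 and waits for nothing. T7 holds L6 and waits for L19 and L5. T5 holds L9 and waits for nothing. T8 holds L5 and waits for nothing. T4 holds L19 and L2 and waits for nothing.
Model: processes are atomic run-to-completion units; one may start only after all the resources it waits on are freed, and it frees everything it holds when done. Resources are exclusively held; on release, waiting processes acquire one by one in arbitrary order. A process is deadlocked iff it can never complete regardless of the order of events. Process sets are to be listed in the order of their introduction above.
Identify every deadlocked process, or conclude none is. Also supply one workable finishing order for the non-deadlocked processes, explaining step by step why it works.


The deadlocked set is T2 and T3.
Key observation: the cycle T2 -> T3 -> T2 can never break — each member waits on the next; no other process is dragged down with it.
The rest can finish in the order T5, T8, T6, T4, T7.
Check, step by step:
  T5 waits on nothing -> runs at once and releases L9
  T8 waits on nothing -> runs at once and releases L5
  T6 waits on nothing -> runs at once and releases L10
  T4 waits on nothing -> runs at once and releases L19 and L2
  T7: everything it awaited (L19 and L5) is free; runs, freeing L6
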